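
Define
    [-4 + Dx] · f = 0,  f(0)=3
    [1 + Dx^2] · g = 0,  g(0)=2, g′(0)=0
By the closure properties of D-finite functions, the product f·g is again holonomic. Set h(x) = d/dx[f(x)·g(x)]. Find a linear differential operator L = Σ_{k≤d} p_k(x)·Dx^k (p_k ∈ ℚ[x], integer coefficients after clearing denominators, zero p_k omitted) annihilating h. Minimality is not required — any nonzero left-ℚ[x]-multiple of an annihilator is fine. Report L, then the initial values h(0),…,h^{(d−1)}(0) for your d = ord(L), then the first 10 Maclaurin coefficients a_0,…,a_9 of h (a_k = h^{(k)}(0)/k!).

L = 17 - 8·Dx + Dx^2  (order 2).
h: a_k = 24, 90, 156, 161, 101, 99/4, -727/30, -31679/840, -50999/1680, -72895/4032, …
ICs: h(0) = 24, h′(0) = 90.

f: a_k = 3, 12, 24, 32, 32, 128/5, 256/15, 1024/105, 512/105, 2048/945, …
g: a_k = 2, 0, -1, 0, 1/12, 0, -1/360, 0, 1/20160, 0, …
Sym-product of L_f,L_g gives L₀ (≤ ord 2).
Derive L from L₀ (diff closure).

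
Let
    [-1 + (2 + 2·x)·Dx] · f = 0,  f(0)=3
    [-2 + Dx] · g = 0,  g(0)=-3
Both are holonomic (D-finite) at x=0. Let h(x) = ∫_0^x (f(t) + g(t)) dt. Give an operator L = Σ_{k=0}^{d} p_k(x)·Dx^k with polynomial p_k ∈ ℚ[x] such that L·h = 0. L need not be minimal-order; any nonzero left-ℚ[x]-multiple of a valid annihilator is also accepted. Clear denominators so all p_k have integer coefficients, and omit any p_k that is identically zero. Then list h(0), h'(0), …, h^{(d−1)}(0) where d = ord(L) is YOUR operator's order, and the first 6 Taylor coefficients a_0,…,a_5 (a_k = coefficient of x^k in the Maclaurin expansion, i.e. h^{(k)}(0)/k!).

f: a_k = 3, 3/2, -3/8, 3/16, -15/128, 21/256, …
g: a_k = -3, -6, -6, -4, -2, -4/5, …
Sum ⇒ L₀ = lclm(L_f,L_g) in ℚ(x)⟨Dx⟩.
h=∫₀ˣh₀: take L = L₀·Dx.
L = (10 + 8·x)·Dx + (-17 - 32·x - 16·x^2)·Dx^2 + (6 + 14·x + 8·x^2)·Dx^3  (order 3).
h: a_k = 0, 0, -9/4, -17/8, -61/64, -271/640, …
ICs: h(0) = 0, h′(0) = 0, h′′(0) = -9/2.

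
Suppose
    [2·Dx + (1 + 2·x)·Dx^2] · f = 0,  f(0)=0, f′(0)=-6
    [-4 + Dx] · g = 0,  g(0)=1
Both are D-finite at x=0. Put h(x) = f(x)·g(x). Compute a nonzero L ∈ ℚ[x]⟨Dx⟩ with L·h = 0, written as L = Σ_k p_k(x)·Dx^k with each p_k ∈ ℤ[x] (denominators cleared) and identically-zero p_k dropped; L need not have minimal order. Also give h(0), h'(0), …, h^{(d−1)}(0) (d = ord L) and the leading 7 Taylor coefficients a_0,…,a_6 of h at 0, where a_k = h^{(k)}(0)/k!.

L = (8 + 32·x) + (-6 - 16·x)·Dx + (1 + 2·x)·Dx^2  (order 2).
h: a_k = 0, -6, -18, -32, -36, -176/5, -64/3, …
ICs: h(0) = 0, h′(0) = -6.

f: a_k = 0, -6, 6, -8, 12, -96/5, 32, …
g: a_k = 1, 4, 8, 32/3, 32/3, 128/15, 256/45, …
h₀=f·g: eliminate ⇒ L₀, order ≤ 2·1.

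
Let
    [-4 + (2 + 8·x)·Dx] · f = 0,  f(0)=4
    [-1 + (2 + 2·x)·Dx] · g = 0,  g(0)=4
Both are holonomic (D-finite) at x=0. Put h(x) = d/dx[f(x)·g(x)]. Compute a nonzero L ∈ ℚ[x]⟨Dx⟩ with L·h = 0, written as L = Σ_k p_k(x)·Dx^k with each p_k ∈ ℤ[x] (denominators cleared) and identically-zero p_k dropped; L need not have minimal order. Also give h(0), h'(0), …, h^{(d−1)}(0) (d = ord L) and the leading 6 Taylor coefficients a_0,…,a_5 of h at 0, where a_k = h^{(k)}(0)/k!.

f: a_k = 4, 8, -8, 16, -40, 112, …
g: a_k = 4, 2, -1/2, 1/4, -5/32, 7/64, …
h₀=f·g: eliminate ⇒ L₀, order ≤ 1·1.
Derive L from L₀ (diff closure).
L = -9 + (-10 - 66·x - 120·x^2 - 64·x^3)·Dx  (order 1).
h: a_k = 40, -36, 135, -981/2, 28575/16, -210087/32, …
ICs: h(0) = 40.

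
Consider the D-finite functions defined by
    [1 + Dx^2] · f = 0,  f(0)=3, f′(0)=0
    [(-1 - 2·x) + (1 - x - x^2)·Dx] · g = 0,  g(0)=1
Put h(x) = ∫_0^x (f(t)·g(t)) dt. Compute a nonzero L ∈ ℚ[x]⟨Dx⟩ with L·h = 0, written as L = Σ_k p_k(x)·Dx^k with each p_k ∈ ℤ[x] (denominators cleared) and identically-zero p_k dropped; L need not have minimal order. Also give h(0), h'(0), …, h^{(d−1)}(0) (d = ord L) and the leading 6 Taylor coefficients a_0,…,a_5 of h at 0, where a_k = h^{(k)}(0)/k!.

f: a_k = 3, 0, -3/2, 0, 1/8, 0, …
g: a_k = 1, 1, 2, 3, 5, 8, …
Sym-product of L_f,L_g gives L₀ (≤ ord 2).
h=∫₀ˣh₀: take L = L₀·Dx.
L = (1 + x + x^2)·Dx + (2 + 4·x)·Dx^2 + (-1 + x + x^2)·Dx^3  (order 3).
h: a_k = 0, 3, 3/2, 3/2, 15/8, 97/40, …
ICs: h(0) = 0, h′(0) = 3, h′′(0) = 3.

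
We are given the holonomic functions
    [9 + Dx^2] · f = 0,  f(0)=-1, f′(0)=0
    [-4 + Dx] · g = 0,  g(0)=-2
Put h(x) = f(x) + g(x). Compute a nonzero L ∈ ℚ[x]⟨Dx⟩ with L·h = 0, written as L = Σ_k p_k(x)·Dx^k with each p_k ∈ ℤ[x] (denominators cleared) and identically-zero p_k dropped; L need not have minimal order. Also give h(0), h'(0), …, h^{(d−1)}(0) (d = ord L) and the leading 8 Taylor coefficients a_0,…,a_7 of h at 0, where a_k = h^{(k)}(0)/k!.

L = -36 + 9·Dx - 4·Dx^2 + Dx^3  (order 3).
h: a_k = -3, -8, -23/2, -64/3, -593/24, -256/15, -7463/720, -2048/315, …
ICs: h(0) = -3, h′(0) = -8, h′′(0) = -23.

f: a_k = -1, 0, 9/2, 0, -27/8, 0, 81/80, 0, …
g: a_k = -2, -8, -16, -64/3, -64/3, -256/15, -512/45, -2048/315, …
Weyl lclm of L_f,L_g ⇒ L₀ (ord ≤ 3).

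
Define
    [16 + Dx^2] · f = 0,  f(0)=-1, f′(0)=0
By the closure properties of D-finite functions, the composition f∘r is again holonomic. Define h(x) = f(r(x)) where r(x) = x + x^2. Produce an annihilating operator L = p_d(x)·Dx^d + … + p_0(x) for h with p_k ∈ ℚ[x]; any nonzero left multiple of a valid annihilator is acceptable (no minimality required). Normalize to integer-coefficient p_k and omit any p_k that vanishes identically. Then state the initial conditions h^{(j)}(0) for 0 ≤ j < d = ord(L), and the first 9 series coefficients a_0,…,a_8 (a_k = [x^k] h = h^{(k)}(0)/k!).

f: a_k = -1, 0, 8, 0, -32/3, 0, 256/45, 0, -512/315, …
h₀=f(r): pull back L_f along r ⇒ L₀.
L = (16 + 96·x + 192·x^2 + 128·x^3) - 2·Dx + (1 + 2·x)·Dx^2  (order 2).
h: a_k = -1, 0, 8, 16, -8/3, -128/3, -2624/45, -128/15, 23008/315, …
ICs: h(0) = -1, h′(0) = 0.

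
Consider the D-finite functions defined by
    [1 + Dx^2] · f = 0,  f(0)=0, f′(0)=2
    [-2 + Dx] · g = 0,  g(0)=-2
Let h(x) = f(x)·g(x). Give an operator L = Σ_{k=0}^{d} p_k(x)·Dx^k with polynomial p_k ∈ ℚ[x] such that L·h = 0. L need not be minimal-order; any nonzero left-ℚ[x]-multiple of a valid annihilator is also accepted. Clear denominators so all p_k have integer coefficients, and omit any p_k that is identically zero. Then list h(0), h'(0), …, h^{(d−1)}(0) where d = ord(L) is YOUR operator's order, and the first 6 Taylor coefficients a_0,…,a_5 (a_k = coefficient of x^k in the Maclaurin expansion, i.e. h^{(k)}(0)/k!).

f: a_k = 0, 2, 0, -1/3, 0, 1/60, …
g: a_k = -2, -4, -4, -8/3, -4/3, -8/15, …
h₀=f·g: eliminate ⇒ L₀, order ≤ 2·1.
L = 5 - 4·Dx + Dx^2  (order 2).
h: a_k = 0, -4, -8, -22/3, -4, -41/30, …
ICs: h(0) = 0, h′(0) = -4.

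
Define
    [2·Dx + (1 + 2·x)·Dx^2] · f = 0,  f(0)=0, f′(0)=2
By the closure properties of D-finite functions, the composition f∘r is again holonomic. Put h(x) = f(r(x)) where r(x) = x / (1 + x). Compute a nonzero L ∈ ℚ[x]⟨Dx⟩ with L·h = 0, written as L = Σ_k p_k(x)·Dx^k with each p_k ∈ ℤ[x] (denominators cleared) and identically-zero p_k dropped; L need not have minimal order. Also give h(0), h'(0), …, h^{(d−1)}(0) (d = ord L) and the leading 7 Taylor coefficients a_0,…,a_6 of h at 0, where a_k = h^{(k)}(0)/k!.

f: a_k = 0, 2, -2, 8/3, -4, 32/5, -32/3, …
Change of var in L_f (x↦r) gives L₀.
L = (4 + 6·x)·Dx + (1 + 4·x + 3·x^2)·Dx^2  (order 2).
h: a_k = 0, 2, -4, 26/3, -20, 242/5, -364/3, …
ICs: h(0) = 0, h′(0) = 2.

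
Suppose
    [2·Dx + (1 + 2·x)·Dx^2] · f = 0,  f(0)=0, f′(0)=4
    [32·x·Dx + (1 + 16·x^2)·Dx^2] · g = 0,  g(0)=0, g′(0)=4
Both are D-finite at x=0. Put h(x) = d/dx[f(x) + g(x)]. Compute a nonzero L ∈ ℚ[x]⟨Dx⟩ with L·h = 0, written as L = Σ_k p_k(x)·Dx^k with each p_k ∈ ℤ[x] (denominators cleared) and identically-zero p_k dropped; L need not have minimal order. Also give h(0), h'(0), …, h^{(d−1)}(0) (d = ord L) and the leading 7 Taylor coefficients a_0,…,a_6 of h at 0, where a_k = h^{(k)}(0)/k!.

L = (-32 - 192·x + 1536·x^2 + 1024·x^3) + (-20 - 64·x + 576·x^2 + 3072·x^3 + 2048·x^4)·Dx + (-1 + 14·x + 32·x^2 + 256·x^3 + 768·x^4 + 512·x^5)·Dx^2  (order 2).
h: a_k = 8, -8, -48, -32, 1088, -128, -16128, …
ICs: h(0) = 8, h′(0) = -8.

f: a_k = 0, 4, -4, 16/3, -8, 64/5, -64/3, …
g: a_k = 0, 4, 0, -64/3, 0, 1024/5, 0, …
f+g: L₀ = lclm(L_f,L_g), ord ≤ 2+2.
Differentiate: ansatz ord ≤ ord L₀ ⇒ L.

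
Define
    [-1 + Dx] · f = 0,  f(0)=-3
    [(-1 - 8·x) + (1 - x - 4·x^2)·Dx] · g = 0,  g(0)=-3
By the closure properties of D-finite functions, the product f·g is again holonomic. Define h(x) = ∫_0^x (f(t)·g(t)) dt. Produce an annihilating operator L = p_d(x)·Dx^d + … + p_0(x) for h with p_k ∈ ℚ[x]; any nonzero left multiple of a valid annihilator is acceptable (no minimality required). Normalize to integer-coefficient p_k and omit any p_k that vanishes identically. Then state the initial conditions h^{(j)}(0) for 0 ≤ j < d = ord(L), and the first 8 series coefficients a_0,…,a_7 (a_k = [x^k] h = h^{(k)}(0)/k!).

L = (2 + 7·x - 4·x^2)·Dx + (-1 + x + 4·x^2)·Dx^2  (order 2).
h: a_k = 0, 9, 9, 39/2, 33, 2931/40, 5963/40, 26971/80, …
ICs: h(0) = 0, h′(0) = 9.

f: a_k = -3, -3, -3/2, -1/2, -1/8, -1/40, -1/240, -1/1680, …
g: a_k = -3, -3, -15, -27, -87, -195, -543, -1323, …
L₀ := L_f ⊗_s L_g (sym. prod.), ord ≤ 1.
Integrate: L := L₀·Dx.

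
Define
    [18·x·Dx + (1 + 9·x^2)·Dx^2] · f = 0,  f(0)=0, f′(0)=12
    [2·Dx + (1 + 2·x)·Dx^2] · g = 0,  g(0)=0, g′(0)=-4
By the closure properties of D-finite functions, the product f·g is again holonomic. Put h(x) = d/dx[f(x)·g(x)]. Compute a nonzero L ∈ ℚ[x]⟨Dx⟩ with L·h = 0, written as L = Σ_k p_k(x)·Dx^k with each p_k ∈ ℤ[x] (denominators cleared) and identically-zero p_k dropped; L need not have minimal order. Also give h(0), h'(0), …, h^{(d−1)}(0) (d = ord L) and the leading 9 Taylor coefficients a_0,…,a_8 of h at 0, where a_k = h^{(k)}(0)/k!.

L = (792 + 3024·x + 22680·x^2 + 102384·x^3 + 174960·x^4 + 151632·x^5 + 104976·x^7) + (332 + 4752·x + 28908·x^2 + 127008·x^3 + 351216·x^4 + 542376·x^5 + 408240·x^6 + 157464·x^7 + 367416·x^8)·Dx + (44 + 916·x + 6696·x^2 + 27252·x^3 + 85860·x^4 + 193428·x^5 + 279936·x^6 + 224532·x^7 + 157464·x^8 + 209952·x^9)·Dx^2 + (10 + 76·x + 418·x^2 + 1728·x^3 + 5391·x^4 + 12960·x^5 + 24948·x^6 + 34992·x^7 + 29889·x^8 + 26244·x^9 + 26244·x^10)·Dx^3  (order 3).
h: a_k = 0, -96, 144, 320, -240, -22176/5, 26096/5, 31872, -1084752/35, …
ICs: h(0) = 0, h′(0) = -96, h′′(0) = 288.

f: a_k = 0, 12, 0, -36, 0, 972/5, 0, -8748/7, 0, …
g: a_k = 0, -4, 4, -16/3, 8, -64/5, 64/3, -256/7, 64, …
f·g: L₀ = L_f ⊗_s L_g, ord ≤ 2·2.
Derive L from L₀ (diff closure).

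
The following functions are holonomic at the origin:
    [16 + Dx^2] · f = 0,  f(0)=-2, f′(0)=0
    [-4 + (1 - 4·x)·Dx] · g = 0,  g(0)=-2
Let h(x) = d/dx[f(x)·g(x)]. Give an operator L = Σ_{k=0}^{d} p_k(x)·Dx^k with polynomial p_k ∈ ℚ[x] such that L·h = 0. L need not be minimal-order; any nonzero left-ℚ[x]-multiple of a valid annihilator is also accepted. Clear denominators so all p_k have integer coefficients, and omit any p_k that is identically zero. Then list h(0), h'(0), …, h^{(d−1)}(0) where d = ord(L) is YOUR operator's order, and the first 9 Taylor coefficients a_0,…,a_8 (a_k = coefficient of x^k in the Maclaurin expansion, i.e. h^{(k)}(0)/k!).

f: a_k = -2, 0, 16, 0, -64/3, 0, 512/45, 0, -1024/315, …
g: a_k = -2, -8, -32, -128, -512, -2048, -8192, -32768, -131072, …
f·g: L₀ = L_f ⊗_s L_g, ord ≤ 2·1.
h=h₀': d/dx-closure on L₀ ⇒ L.
L = (-16 - 128·x + 256·x^2) + (-8 + 32·x)·Dx + (1 - 8·x + 16·x^2)·Dx^2  (order 2).
h: a_k = 16, 64, 384, 6656/3, 33280/3, 796672/15, 11153408/45, 71385088/63, 35692544/7, …
ICs: h(0) = 16, h′(0) = 64.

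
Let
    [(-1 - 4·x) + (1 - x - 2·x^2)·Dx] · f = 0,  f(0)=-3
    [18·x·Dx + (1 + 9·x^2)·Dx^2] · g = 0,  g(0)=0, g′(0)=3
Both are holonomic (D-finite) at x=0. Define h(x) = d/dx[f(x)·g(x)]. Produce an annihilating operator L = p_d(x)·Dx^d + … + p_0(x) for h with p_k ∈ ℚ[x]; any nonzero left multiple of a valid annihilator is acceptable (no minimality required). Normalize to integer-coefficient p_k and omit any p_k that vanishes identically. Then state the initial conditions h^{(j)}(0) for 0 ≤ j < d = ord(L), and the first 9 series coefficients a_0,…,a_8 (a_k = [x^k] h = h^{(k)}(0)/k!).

L = (-30 + 2106·x^2 + 3888·x^3 + 11664·x^4) + (15 + 78·x + 27·x^2 + 306·x^3 + 3888·x^4 + 7776·x^5)·Dx + (-2 - 7·x - 59·x^2 + 9·x^3 - 261·x^4 + 648·x^5 + 972·x^6)·Dx^2  (order 2).
h: a_k = -9, -18, 0, -72, -819, -5994/5, 14346/5, 576/7, -1805247/35, …
ICs: h(0) = -9, h′(0) = -18.

f: a_k = -3, -3, -9, -15, -33, -63, -129, -255, -513, …
g: a_k = 0, 3, 0, -9, 0, 243/5, 0, -2187/7, 0, …
h₀=f·g: eliminate ⇒ L₀, order ≤ 1·2.
Derive L from L₀ (diff closure).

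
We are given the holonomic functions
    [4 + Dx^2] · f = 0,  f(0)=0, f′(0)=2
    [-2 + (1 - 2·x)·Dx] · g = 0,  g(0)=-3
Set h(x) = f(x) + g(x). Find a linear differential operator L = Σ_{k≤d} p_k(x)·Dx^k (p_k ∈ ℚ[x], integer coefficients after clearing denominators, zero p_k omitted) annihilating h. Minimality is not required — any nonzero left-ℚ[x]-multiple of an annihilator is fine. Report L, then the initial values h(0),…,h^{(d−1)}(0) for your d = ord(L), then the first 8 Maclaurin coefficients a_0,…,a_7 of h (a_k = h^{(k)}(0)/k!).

L = (-56 + 32·x - 32·x^2) + (12 - 40·x + 48·x^2 - 32·x^3)·Dx + (-14 + 8·x - 8·x^2)·Dx^2 + (3 - 10·x + 12·x^2 - 8·x^3)·Dx^3  (order 3).
h: a_k = -3, -4, -12, -76/3, -48, -1436/15, -192, -120968/315, …
ICs: h(0) = -3, h′(0) = -4, h′′(0) = -24.

f: a_k = 0, 2, 0, -4/3, 0, 4/15, 0, -8/315, …
g: a_k = -3, -6, -12, -24, -48, -96, -192, -384, …
h₀=f+g: left-lcm gives L₀, ord ≤ 3.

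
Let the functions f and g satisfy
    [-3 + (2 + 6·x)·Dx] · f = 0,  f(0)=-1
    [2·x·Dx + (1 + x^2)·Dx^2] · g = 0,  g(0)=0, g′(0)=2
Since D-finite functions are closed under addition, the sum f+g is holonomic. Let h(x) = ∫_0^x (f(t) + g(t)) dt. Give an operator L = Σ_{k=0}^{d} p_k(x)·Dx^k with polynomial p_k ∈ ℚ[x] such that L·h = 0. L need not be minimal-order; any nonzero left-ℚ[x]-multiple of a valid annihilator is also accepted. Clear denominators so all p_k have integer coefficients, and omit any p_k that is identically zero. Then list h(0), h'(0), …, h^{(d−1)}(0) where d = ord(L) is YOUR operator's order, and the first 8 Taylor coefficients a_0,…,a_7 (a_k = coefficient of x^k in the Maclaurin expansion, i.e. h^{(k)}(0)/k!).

f: a_k = -1, -3/2, 9/8, -27/16, 405/128, -1701/256, 15309/1024, -72171/2048, …
g: a_k = 0, 2, 0, -2/3, 0, 2/5, 0, -2/7, …
L₀ := lclm(L_f,L_g); ord L₀ ≤ 1+2.
h=∫h₀ ⇒ L = L₀·Dx.
L = (-12 - 90·x + 36·x^2 + 54·x^3)·Dx^2 + (-35 - 48·x - 102·x^2 + 144·x^3 + 189·x^4)·Dx^3 + (-6 - 10·x + 36·x^2 + 44·x^3 + 42·x^4 + 54·x^5)·Dx^4  (order 4).
h: a_k = 0, -1, 1/4, 3/8, -113/192, 81/128, -7993/7680, 2187/1024, …
ICs: h(0) = 0, h′(0) = -1, h′′(0) = 1/2, h′′′(0) = 9/4.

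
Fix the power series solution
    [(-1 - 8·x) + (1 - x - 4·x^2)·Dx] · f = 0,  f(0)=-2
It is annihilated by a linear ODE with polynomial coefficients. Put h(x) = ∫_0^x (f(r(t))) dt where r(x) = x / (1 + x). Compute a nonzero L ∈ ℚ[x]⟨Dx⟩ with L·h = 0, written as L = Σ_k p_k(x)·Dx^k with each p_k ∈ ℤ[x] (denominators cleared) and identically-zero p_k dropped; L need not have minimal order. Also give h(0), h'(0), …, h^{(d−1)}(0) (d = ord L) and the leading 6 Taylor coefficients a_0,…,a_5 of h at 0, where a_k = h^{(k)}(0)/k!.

f: a_k = -2, -2, -10, -18, -58, -130, …
L₀ from L_f via x↦r, Dx↦r'^{-1}Dx.
h=∫₀ˣh₀: take L = L₀·Dx.
L = (1 + 9·x)·Dx + (-1 - 2·x + 3·x^2 + 4·x^3)·Dx^2  (order 2).
h: a_k = 0, -2, -1, -8/3, 0, -32/5, …
ICs: h(0) = 0, h′(0) = -2.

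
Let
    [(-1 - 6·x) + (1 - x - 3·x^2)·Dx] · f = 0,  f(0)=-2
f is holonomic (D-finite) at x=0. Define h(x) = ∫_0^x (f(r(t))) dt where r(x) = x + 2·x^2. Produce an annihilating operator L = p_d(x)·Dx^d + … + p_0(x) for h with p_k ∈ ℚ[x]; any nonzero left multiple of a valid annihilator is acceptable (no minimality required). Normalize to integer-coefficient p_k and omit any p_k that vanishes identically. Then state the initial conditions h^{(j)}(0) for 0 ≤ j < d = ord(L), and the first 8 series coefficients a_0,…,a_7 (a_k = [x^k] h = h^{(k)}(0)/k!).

f: a_k = -2, -2, -8, -14, -38, -80, -194, -434, …
h₀=f(r): pull back L_f along r ⇒ L₀.
h=∫₀ˣh₀: take L = L₀·Dx.
L = (1 + 10·x + 36·x^2 + 48·x^3)·Dx + (-1 + x + 5·x^2 + 12·x^3 + 12·x^4)·Dx^2  (order 2).
h: a_k = 0, -2, -1, -4, -23/2, -154/5, -92, -2018/7, …
ICs: h(0) = 0, h′(0) = -2.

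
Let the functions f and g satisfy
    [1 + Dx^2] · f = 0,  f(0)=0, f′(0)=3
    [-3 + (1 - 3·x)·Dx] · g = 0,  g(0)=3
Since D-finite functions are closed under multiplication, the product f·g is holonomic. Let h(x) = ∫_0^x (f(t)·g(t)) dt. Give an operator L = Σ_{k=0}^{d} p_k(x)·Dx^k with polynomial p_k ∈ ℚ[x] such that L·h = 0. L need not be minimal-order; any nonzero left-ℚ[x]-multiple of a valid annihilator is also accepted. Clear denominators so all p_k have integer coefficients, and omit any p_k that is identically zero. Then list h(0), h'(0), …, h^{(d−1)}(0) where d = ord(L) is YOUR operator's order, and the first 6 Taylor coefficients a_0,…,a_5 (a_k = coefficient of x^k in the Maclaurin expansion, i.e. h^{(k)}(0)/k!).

L = (-1 + 3·x)·Dx + 6·Dx^2 + (-1 + 3·x)·Dx^3  (order 3).
h: a_k = 0, 0, 9/2, 9, 159/8, 477/10, …
ICs: h(0) = 0, h′(0) = 0, h′′(0) = 9.

f: a_k = 0, 3, 0, -1/2, 0, 1/40, …
g: a_k = 3, 9, 27, 81, 243, 729, …
L₀ := L_f ⊗_s L_g (sym. prod.), ord ≤ 2.
h=∫₀ˣh₀: take L = L₀·Dx.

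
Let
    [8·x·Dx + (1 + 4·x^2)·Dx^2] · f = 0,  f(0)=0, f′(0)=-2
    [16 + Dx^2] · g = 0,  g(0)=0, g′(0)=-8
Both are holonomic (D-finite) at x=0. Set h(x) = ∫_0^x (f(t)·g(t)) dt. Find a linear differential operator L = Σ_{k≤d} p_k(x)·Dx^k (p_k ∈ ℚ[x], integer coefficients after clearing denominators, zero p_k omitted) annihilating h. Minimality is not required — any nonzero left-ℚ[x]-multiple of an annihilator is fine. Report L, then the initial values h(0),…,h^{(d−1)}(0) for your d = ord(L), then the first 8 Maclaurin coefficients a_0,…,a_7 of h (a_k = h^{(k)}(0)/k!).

L = (2560 + 29696·x^2 + 118784·x^4 + 262144·x^6 + 262144·x^8)·Dx + (1536·x + 14336·x^3 + 49152·x^5 + 65536·x^7)·Dx^2 + (240 + 3008·x^2 + 13824·x^4 + 32768·x^6 + 32768·x^8)·Dx^3 + (96·x + 896·x^3 + 3072·x^5 + 4096·x^7)·Dx^4 + (5 + 72·x^2 + 400·x^4 + 1024·x^6 + 1024·x^8)·Dx^5  (order 5).
h: a_k = 0, 0, 0, 16/3, 0, -64/5, 0, 1280/63, …
ICs: h(0) = 0, h′(0) = 0, h′′(0) = 0, h′′′(0) = 32, h′′′′(0) = 0.

f: a_k = 0, -2, 0, 8/3, 0, -32/5, 0, 128/7, …
g: a_k = 0, -8, 0, 64/3, 0, -256/15, 0, 2048/315, …
h₀=f·g: eliminate ⇒ L₀, order ≤ 2·2.
∫: right-multiply L₀ by Dx.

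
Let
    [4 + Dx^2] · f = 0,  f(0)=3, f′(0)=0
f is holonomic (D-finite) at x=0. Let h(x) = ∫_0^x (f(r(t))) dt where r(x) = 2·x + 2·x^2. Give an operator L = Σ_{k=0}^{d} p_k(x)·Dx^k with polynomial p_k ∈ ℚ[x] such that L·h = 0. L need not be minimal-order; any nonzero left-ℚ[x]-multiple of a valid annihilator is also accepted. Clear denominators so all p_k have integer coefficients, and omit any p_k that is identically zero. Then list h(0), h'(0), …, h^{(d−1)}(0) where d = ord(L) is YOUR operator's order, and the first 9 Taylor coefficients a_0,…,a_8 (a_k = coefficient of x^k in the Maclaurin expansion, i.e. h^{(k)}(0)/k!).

L = (16 + 96·x + 192·x^2 + 128·x^3)·Dx - 2·Dx^2 + (1 + 2·x)·Dx^3  (order 3).
h: a_k = 0, 3, 0, -8, -12, 8/5, 64/3, 2624/105, 16/5, …
ICs: h(0) = 0, h′(0) = 3, h′′(0) = 0.

f: a_k = 3, 0, -6, 0, 2, 0, -4/15, 0, 2/105, …
Change of var in L_f (x↦r) gives L₀.
h=∫h₀ ⇒ L = L₀·Dx.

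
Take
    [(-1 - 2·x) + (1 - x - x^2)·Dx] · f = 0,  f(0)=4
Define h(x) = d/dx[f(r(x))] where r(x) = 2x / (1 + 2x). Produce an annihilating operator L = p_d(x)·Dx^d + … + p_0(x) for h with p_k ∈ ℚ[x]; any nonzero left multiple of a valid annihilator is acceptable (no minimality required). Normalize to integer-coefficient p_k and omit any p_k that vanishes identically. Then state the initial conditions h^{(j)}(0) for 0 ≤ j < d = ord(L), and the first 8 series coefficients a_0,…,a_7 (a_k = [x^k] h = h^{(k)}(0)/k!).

f: a_k = 4, 4, 8, 12, 20, 32, 52, 84, …
Change of var in L_f (x↦r) gives L₀.
h₀' ⇒ L via d/dx closure of L₀.
L = (4 + 24·x + 96·x^2 + 96·x^3) + (-1 - 10·x - 24·x^2 + 8·x^3 + 48·x^4)·Dx  (order 1).
h: a_k = 8, 32, 0, 256, -640, 3072, -10752, 40960, …
ICs: h(0) = 8.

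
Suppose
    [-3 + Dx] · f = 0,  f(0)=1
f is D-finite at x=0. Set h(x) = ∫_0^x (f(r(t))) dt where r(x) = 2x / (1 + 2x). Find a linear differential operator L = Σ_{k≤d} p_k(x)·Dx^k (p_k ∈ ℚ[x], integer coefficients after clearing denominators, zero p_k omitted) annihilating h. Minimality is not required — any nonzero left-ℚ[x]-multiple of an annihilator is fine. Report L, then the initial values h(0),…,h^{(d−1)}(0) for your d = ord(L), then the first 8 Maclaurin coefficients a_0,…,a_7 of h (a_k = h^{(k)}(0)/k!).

f: a_k = 1, 3, 9/2, 9/2, 27/8, 81/40, 81/80, 243/560, …
f∘r: x↦r, Dx↦Dx/r' in L_f ⇒ L₀.
∫: right-multiply L₀ by Dx.
L = -6·Dx + (1 + 4·x + 4·x^2)·Dx^2  (order 2).
h: a_k = 0, 1, 3, 2, -3, 6/5, 14/5, -276/35, …
ICs: h(0) = 0, h′(0) = 1.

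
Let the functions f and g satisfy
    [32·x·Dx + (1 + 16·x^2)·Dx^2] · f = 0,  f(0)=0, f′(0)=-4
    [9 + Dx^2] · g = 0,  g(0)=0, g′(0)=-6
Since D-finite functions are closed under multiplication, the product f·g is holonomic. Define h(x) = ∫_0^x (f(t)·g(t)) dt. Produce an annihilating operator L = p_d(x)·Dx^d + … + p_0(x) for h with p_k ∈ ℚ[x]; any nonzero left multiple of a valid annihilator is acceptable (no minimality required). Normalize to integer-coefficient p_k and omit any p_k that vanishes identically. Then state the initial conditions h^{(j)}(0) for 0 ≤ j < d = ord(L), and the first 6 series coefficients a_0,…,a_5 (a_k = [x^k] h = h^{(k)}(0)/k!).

L = (16425 + 696384·x^2 + 2778624·x^4 + 11943936·x^6 + 47775744·x^8)·Dx + (23616·x + 543744·x^3 + 3981312·x^5 + 21233664·x^7)·Dx^2 + (2050 + 87168·x^2 + 470016·x^4 + 2654208·x^6 + 10616832·x^8)·Dx^3 + (2624·x + 60416·x^3 + 442368·x^5 + 2359296·x^7)·Dx^4 + (25 + 1088·x^2 + 17920·x^4 + 147456·x^6 + 589824·x^8)·Dx^5  (order 5).
h: a_k = 0, 0, 0, 8, 0, -164/5, …
ICs: h(0) = 0, h′(0) = 0, h′′(0) = 0, h′′′(0) = 48, h′′′′(0) = 0.

f: a_k = 0, -4, 0, 64/3, 0, -1024/5, …
g: a_k = 0, -6, 0, 9, 0, -81/20, …
h₀=f·g: eliminate ⇒ L₀, order ≤ 2·2.
∫: right-multiply L₀ by Dx.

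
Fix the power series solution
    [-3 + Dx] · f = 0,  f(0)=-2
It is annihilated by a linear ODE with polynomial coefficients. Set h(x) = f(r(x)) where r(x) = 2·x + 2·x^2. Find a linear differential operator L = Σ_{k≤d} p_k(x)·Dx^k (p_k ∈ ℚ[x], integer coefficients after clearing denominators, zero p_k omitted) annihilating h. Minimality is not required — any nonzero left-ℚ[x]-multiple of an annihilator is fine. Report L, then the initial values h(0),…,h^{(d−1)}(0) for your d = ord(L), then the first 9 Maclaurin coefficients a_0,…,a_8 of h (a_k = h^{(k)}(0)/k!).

f: a_k = -2, -6, -9, -9, -27/4, -81/20, -81/40, -243/280, -729/2240, …
L₀ from L_f via x↦r, Dx↦r'^{-1}Dx.
L = (-6 - 12·x) + Dx  (order 1).
h: a_k = -2, -12, -48, -144, -360, -3888/5, -7488/5, -91584/35, -147312/35, …
ICs: h(0) = -2.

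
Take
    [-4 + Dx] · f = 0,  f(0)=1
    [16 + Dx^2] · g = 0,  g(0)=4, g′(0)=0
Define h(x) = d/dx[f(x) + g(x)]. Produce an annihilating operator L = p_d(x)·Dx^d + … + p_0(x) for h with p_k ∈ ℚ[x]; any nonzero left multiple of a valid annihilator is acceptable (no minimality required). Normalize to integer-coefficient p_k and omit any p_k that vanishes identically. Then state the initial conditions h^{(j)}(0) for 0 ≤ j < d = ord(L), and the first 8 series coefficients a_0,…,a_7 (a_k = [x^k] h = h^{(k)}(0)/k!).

f: a_k = 1, 4, 8, 32/3, 32/3, 128/15, 256/45, 1024/315, …
g: a_k = 4, 0, -32, 0, 128/3, 0, -1024/45, 0, …
L₀ := lclm(L_f,L_g); ord L₀ ≤ 1+2.
Derive L from L₀ (diff closure).
L = 64 - 16·Dx + 4·Dx^2 - Dx^3  (order 3).
h: a_k = 4, -48, 32, 640/3, 128/3, -512/5, 1024/45, 4096/63, …
ICs: h(0) = 4, h′(0) = -48, h′′(0) = 64.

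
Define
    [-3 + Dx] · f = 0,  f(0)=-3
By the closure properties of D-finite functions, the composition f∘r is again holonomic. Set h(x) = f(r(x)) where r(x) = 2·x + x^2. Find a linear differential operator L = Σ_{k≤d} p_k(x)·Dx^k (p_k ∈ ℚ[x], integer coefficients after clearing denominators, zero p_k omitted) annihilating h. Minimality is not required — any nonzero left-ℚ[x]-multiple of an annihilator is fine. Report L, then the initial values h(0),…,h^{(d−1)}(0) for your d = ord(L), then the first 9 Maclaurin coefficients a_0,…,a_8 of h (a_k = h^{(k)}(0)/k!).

f: a_k = -3, -9, -27/2, -27/2, -81/8, -243/40, -243/80, -729/560, -2187/4480, …
f∘r: x↦r, Dx↦Dx/r' in L_f ⇒ L₀.
L = (-6 - 6·x) + Dx  (order 1).
h: a_k = -3, -18, -63, -162, -675/2, -2997/5, -9369/10, -46089/35, -473283/280, …
ICs: h(0) = -3.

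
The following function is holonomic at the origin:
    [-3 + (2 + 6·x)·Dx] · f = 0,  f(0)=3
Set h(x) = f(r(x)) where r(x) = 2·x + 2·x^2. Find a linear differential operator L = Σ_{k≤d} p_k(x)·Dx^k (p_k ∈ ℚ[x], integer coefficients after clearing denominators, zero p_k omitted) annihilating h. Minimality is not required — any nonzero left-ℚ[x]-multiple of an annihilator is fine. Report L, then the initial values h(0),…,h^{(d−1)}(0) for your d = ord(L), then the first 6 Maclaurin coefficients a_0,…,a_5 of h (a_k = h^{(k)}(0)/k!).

f: a_k = 3, 9/2, -27/8, 81/16, -1215/128, 5103/256, …
L₀ from L_f via x↦r, Dx↦r'^{-1}Dx.
L = (-3 - 6·x) + (1 + 6·x + 6·x^2)·Dx  (order 1).
h: a_k = 3, 9, -9/2, 27/2, -351/8, 1215/8, …
ICs: h(0) = 3.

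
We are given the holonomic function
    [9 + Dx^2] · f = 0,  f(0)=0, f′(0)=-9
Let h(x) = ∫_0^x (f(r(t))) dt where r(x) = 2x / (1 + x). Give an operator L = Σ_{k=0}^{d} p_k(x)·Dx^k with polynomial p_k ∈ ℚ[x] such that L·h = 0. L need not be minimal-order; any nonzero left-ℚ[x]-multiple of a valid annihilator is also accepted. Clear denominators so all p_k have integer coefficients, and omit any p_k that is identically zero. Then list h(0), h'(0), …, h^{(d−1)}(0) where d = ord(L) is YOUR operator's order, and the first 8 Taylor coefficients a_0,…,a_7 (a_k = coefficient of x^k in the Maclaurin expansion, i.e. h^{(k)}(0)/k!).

L = 36·Dx + (2 + 6·x + 6·x^2 + 2·x^3)·Dx^2 + (1 + 4·x + 6·x^2 + 4·x^3 + x^4)·Dx^3  (order 3).
h: a_k = 0, 0, -9, 6, 45/2, -306/5, 363/5, -90/7, …
ICs: h(0) = 0, h′(0) = 0, h′′(0) = -18.

f: a_k = 0, -9, 0, 27/2, 0, -243/40, 0, 729/560, …
f∘r: x↦r, Dx↦Dx/r' in L_f ⇒ L₀.
∫: right-multiply L₀ by Dx.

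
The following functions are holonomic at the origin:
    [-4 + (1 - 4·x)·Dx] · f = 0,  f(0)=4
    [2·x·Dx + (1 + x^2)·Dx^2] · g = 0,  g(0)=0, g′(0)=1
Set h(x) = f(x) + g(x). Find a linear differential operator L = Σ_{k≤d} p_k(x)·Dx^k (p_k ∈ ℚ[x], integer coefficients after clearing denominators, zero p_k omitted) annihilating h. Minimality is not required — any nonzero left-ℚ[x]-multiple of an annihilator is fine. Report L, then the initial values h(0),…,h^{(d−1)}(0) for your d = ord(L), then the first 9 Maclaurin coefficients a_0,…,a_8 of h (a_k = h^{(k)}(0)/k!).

f: a_k = 4, 16, 64, 256, 1024, 4096, 16384, 65536, 262144, …
g: a_k = 0, 1, 0, -1/3, 0, 1/5, 0, -1/7, 0, …
Sum ⇒ L₀ = lclm(L_f,L_g) in ℚ(x)⟨Dx⟩.
L = (-8 + 128·x + 24·x^2)·Dx + (49 - 8·x + 109·x^2 + 24·x^3)·Dx^2 + (-4 + 15·x + 15·x^3 + 4·x^4)·Dx^3  (order 3).
h: a_k = 4, 17, 64, 767/3, 1024, 20481/5, 16384, 458751/7, 262144, …
ICs: h(0) = 4, h′(0) = 17, h′′(0) = 128.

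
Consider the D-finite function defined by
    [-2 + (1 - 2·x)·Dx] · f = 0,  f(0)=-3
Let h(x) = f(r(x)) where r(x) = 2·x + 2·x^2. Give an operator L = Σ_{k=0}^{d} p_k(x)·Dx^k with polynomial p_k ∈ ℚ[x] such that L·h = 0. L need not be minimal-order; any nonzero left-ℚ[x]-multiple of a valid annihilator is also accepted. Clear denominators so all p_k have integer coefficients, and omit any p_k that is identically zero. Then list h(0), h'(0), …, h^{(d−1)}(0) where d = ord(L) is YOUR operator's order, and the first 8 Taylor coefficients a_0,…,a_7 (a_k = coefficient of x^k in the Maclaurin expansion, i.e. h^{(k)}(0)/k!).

L = (4 + 8·x) + (-1 + 4·x + 4·x^2)·Dx  (order 1).
h: a_k = -3, -12, -60, -288, -1392, -6720, -32448, -156672, …
ICs: h(0) = -3.

f: a_k = -3, -6, -12, -24, -48, -96, -192, -384, …
f∘r: x↦r, Dx↦Dx/r' in L_f ⇒ L₀.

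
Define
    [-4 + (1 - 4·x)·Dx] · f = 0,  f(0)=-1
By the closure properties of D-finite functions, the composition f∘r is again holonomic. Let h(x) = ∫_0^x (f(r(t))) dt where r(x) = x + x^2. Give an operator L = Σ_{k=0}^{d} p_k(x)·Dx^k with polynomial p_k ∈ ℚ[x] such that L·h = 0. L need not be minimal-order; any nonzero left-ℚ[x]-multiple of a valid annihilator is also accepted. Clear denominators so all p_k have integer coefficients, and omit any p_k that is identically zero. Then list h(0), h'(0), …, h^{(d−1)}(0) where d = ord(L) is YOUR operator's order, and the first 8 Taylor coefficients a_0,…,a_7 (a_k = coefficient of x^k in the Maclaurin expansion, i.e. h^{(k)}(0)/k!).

L = (4 + 8·x)·Dx + (-1 + 4·x + 4·x^2)·Dx^2  (order 2).
h: a_k = 0, -1, -2, -20/3, -24, -464/5, -1120/3, -10816/7, …
ICs: h(0) = 0, h′(0) = -1.

f: a_k = -1, -4, -16, -64, -256, -1024, -4096, -16384, …
Change of var in L_f (x↦r) gives L₀.
h=∫₀ˣh₀: take L = L₀·Dx.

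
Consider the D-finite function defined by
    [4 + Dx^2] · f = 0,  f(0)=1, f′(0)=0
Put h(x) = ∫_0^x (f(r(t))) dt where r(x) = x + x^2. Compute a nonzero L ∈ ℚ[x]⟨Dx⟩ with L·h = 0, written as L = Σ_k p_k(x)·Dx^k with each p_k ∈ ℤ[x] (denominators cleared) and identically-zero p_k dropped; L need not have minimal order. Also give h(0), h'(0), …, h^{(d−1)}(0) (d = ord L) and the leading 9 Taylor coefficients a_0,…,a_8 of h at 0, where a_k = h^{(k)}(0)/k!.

L = (4 + 24·x + 48·x^2 + 32·x^3)·Dx - 2·Dx^2 + (1 + 2·x)·Dx^3  (order 3).
h: a_k = 0, 1, 0, -2/3, -1, -4/15, 4/9, 176/315, 4/15, …
ICs: h(0) = 0, h′(0) = 1, h′′(0) = 0.

f: a_k = 1, 0, -2, 0, 2/3, 0, -4/45, 0, 2/315, …
h₀=f(r): pull back L_f along r ⇒ L₀.
∫: right-multiply L₀ by Dx.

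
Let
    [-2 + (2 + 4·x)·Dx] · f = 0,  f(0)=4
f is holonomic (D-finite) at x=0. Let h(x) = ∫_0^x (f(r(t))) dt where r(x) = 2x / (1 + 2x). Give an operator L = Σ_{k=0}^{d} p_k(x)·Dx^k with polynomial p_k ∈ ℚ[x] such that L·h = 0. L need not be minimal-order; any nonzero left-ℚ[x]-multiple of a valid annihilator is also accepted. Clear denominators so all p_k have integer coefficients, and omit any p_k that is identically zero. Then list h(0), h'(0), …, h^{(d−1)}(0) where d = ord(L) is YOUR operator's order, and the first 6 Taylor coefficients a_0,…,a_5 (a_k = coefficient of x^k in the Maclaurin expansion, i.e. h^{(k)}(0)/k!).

L = -2·Dx + (1 + 8·x + 12·x^2)·Dx^2  (order 2).
h: a_k = 0, 4, 4, -8, 20, -296/5, …
ICs: h(0) = 0, h′(0) = 4.

f: a_k = 4, 4, -2, 2, -5/2, 7/2, …
Substitute x→r, Dx→(1/r')Dx; clear ⇒ L₀.
Integrate: L := L₀·Dx.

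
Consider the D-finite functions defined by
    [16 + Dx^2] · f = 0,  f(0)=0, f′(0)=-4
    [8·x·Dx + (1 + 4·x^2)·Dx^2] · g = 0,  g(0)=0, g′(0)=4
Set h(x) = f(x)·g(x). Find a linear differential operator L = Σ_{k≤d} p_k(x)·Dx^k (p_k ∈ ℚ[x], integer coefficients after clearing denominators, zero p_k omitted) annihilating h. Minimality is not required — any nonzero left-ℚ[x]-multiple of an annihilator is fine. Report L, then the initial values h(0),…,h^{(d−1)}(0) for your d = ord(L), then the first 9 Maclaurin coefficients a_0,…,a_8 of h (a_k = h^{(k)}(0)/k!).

L = (2560 + 29696·x^2 + 118784·x^4 + 262144·x^6 + 262144·x^8) + (1536·x + 14336·x^3 + 49152·x^5 + 65536·x^7)·Dx + (240 + 3008·x^2 + 13824·x^4 + 32768·x^6 + 32768·x^8)·Dx^2 + (96·x + 896·x^3 + 3072·x^5 + 4096·x^7)·Dx^3 + (5 + 72·x^2 + 400·x^4 + 1024·x^6 + 1024·x^8)·Dx^4  (order 4).
h: a_k = 0, 0, -16, 0, 64, 0, -1280/9, 0, 1024/3, …
ICs: h(0) = 0, h′(0) = 0, h′′(0) = -32, h′′′(0) = 0.

f: a_k = 0, -4, 0, 32/3, 0, -128/15, 0, 1024/315, 0, …
g: a_k = 0, 4, 0, -16/3, 0, 64/5, 0, -256/7, 0, …
L₀ := L_f ⊗_s L_g (sym. prod.), ord ≤ 4.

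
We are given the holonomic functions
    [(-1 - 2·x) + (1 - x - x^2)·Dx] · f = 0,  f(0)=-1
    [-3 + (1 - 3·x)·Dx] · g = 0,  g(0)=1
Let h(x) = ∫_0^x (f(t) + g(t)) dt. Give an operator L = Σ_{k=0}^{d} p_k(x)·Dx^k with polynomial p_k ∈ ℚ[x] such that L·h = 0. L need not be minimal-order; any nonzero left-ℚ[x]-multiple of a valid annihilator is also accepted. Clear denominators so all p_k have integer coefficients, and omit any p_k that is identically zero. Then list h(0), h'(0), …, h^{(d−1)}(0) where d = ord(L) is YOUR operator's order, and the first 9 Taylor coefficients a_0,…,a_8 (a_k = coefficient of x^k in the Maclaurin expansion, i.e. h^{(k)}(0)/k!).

L = (-6 - 36·x + 18·x^2 - 18·x^3)·Dx + (14 - 18·x - 24·x^2 + 18·x^3 - 36·x^4)·Dx^2 + (-2 + 10·x - 15·x^2 + 10·x^3 - 9·x^5)·Dx^3  (order 3).
h: a_k = 0, 0, 1, 7/3, 6, 76/5, 235/6, 716/7, 1083/4, …
ICs: h(0) = 0, h′(0) = 0, h′′(0) = 2.

f: a_k = -1, -1, -2, -3, -5, -8, -13, -21, -34, …
g: a_k = 1, 3, 9, 27, 81, 243, 729, 2187, 6561, …
h₀=f+g: left-lcm gives L₀, ord ≤ 2.
h=∫h₀ ⇒ L = L₀·Dx.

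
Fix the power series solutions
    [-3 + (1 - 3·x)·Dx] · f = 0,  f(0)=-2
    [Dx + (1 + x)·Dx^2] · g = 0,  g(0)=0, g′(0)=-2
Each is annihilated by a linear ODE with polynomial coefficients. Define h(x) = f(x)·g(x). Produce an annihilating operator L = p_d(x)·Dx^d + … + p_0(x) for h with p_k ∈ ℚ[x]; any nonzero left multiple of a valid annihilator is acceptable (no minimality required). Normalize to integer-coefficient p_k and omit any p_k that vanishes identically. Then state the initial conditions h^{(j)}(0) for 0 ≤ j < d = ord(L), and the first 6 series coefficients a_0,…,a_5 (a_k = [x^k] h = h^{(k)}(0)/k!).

f: a_k = -2, -6, -18, -54, -162, -486, …
g: a_k = 0, -2, 1, -2/3, 1/2, -2/5, …
Sym-product of L_f,L_g gives L₀ (≤ ord 2).
L = 3 + (5 + 9·x)·Dx + (-1 + 2·x + 3·x^2)·Dx^2  (order 2).
h: a_k = 0, 4, 10, 94/3, 93, 1399/5, …
ICs: h(0) = 0, h′(0) = 4.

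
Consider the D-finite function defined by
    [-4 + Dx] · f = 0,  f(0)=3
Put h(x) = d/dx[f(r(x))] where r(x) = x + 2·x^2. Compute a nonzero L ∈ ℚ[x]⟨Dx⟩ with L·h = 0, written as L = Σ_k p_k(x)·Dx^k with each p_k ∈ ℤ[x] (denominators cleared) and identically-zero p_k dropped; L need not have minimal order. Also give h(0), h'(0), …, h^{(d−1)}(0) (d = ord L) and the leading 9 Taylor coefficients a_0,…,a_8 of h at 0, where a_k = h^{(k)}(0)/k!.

f: a_k = 3, 12, 24, 32, 32, 128/5, 256/15, 1024/105, 512/105, …
f∘r: x↦r, Dx↦Dx/r' in L_f ⇒ L₀.
Differentiate: ansatz ord ≤ ord L₀ ⇒ L.
L = (8 + 32·x + 64·x^2) + (-1 - 4·x)·Dx  (order 1).
h: a_k = 12, 96, 384, 1280, 3328, 38912/5, 237568/15, 3129344/105, 1073152/21, …
ICs: h(0) = 12.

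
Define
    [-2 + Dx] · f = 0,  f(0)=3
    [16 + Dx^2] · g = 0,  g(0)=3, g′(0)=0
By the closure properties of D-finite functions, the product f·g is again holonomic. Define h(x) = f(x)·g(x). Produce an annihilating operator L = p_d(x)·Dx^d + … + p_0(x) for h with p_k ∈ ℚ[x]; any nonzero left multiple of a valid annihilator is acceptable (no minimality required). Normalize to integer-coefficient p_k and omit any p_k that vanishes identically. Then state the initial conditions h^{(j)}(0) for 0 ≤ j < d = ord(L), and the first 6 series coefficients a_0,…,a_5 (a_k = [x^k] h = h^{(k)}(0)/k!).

L = 20 - 4·Dx + Dx^2  (order 2).
h: a_k = 9, 18, -54, -132, -42, 492/5, …
ICs: h(0) = 9, h′(0) = 18.

f: a_k = 3, 6, 6, 4, 2, 4/5, …
g: a_k = 3, 0, -24, 0, 32, 0, …
h₀=f·g: eliminate ⇒ L₀, order ≤ 1·2.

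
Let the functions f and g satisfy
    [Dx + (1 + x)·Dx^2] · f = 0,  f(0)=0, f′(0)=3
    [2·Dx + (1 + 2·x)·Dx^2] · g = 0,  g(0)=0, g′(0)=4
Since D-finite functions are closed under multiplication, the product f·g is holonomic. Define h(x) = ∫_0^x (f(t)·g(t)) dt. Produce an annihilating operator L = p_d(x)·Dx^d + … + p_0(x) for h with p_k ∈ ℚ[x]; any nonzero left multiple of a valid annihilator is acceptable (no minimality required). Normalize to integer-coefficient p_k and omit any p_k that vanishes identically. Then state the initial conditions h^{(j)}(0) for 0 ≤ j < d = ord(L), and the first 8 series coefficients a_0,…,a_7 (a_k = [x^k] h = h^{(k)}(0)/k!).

L = (20 + 48·x + 32·x^2)·Dx^2 + (66 + 268·x + 360·x^2 + 160·x^3)·Dx^3 + (32 + 180·x + 372·x^2 + 336·x^3 + 112·x^4)·Dx^4 + (3 + 22·x + 63·x^2 + 88·x^3 + 60·x^4 + 16·x^5)·Dx^5  (order 5).
h: a_k = 0, 0, 0, 4, -9/2, 26/5, -13/2, 131/15, …
ICs: h(0) = 0, h′(0) = 0, h′′(0) = 0, h′′′(0) = 24, h′′′′(0) = -108.

f: a_k = 0, 3, -3/2, 1, -3/4, 3/5, -1/2, 3/7, …
g: a_k = 0, 4, -4, 16/3, -8, 64/5, -64/3, 256/7, …
L₀ := L_f ⊗_s L_g (sym. prod.), ord ≤ 4.
h=∫h₀ ⇒ L = L₀·Dx.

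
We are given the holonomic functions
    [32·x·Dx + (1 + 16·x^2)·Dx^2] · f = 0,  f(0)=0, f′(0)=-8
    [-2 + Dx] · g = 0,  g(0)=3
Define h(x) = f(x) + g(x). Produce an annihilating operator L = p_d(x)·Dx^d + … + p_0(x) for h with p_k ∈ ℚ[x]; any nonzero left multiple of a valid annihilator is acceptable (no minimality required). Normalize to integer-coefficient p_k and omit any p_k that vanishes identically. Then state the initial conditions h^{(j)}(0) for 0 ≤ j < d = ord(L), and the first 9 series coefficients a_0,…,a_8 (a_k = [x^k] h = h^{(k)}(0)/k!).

f: a_k = 0, -8, 0, 128/3, 0, -2048/5, 0, 32768/7, 0, …
g: a_k = 3, 6, 6, 4, 2, 4/5, 4/15, 8/105, 2/105, …
h₀=f+g: left-lcm gives L₀, ord ≤ 3.
L = (32 - 64·x - 1536·x^2 - 1024·x^3)·Dx + (-18 + 704·x^2 - 512·x^4)·Dx^2 + (1 + 16·x + 32·x^2 + 256·x^3 + 256·x^4)·Dx^3  (order 3).
h: a_k = 3, -2, 6, 140/3, 2, -2044/5, 4/15, 491528/105, 2/105, …
ICs: h(0) = 3, h′(0) = -2, h′′(0) = 12.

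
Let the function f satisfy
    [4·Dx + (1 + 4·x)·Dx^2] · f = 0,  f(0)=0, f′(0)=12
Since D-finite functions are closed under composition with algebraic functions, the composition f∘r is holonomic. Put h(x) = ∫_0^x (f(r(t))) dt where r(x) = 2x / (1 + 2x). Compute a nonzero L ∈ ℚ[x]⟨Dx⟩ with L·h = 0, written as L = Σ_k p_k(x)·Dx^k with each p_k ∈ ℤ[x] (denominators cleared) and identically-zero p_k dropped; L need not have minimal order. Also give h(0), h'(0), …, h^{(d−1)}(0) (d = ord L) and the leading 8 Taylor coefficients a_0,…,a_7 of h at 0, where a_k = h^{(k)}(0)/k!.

L = (12 + 40·x)·Dx^2 + (1 + 12·x + 20·x^2)·Dx^3  (order 3).
h: a_k = 0, 0, 12, -48, 248, -7488/5, 49984/5, -71424, …
ICs: h(0) = 0, h′(0) = 0, h′′(0) = 24.

f: a_k = 0, 12, -24, 64, -192, 3072/5, -2048, 49152/7, …
Substitute x→r, Dx→(1/r')Dx; clear ⇒ L₀.
Integrate: L := L₀·Dx.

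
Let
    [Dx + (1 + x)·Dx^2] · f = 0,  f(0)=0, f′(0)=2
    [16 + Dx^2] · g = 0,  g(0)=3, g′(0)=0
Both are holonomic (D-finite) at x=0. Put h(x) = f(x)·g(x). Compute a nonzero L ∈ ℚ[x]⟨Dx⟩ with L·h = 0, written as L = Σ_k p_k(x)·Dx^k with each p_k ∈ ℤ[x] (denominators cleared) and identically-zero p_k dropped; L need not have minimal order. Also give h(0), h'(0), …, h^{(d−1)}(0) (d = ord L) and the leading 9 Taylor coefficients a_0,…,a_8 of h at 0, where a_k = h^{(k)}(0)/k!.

f: a_k = 0, 2, -1, 2/3, -1/2, 2/5, -1/3, 2/7, -1/4, …
g: a_k = 3, 0, -24, 0, 32, 0, -256/15, 0, 512/105, …
L₀ := L_f ⊗_s L_g (sym. prod.), ord ≤ 4.
L = (15072 + 62976·x + 97024·x^2 + 65536·x^3 + 16384·x^4) + (1984 + 6080·x + 6144·x^2 + 2048·x^3)·Dx + (1950 + 8000·x + 12192·x^2 + 8192·x^3 + 2048·x^4)·Dx^2 + (124 + 380·x + 384·x^2 + 128·x^3)·Dx^3 + (63 + 254·x + 383·x^2 + 256·x^3 + 64·x^4)·Dx^4  (order 4).
h: a_k = 0, 6, -3, -46, 45/2, 246/5, -21, -754/35, 499/60, …
ICs: h(0) = 0, h′(0) = 6, h′′(0) = -6, h′′′(0) = -276.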